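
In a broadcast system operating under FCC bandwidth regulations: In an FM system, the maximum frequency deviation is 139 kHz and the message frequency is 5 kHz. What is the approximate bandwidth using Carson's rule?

Carson's rule: BW = 2*(delta_f + f_m)
= 2*(139 + 5) kHz = 288 kHz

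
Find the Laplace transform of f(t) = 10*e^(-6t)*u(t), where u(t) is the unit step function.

Standard Laplace transform pair:
e^(-at)*u(t) <-> 1/(s+a)
With a = 6: L{10*e^(-6t)*u(t)} = 10/(s+6), ROC: Re(s) > -6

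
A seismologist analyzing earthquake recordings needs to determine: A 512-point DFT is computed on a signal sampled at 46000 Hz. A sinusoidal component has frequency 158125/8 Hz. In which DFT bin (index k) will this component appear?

DFT frequency resolution = f_s/N = 46000/512 = 2875/32 Hz
Bin index k = f_signal / resolution = 158125/8 / 2875/32 = 220
The signal frequency 158125/8 Hz falls in DFT bin k = 220.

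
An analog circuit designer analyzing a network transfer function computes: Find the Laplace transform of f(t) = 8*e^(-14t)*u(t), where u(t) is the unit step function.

Standard Laplace transform pair:
e^(-at)*u(t) <-> 1/(s+a)
With a = 14: L{8*e^(-14t)*u(t)} = 8/(s+14), ROC: Re(s) > -14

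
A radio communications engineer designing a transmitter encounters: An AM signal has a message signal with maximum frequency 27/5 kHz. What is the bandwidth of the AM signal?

In AM (double-sideband), the bandwidth is twice the message frequency.
BW = 2 * f_m = 2 * 27/5 kHz = 54/5 kHz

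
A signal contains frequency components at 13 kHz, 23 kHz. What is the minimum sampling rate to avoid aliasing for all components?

The highest frequency component is f_max = 23 kHz.
Nyquist rate = 2 * f_max = 2 * 23 kHz = 46 kHz.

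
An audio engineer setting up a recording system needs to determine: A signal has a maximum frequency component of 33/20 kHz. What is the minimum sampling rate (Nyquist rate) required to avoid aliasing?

By the Nyquist-Shannon sampling theorem,
the minimum sampling rate (Nyquist rate) must be at least 2 * f_max.
Nyquist rate = 2 * 33/20 kHz = 33/10 kHz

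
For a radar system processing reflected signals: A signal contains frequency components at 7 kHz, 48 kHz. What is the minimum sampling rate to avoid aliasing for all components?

The highest frequency component is f_max = 48 kHz.
Nyquist rate = 2 * f_max = 2 * 48 kHz = 96 kHz.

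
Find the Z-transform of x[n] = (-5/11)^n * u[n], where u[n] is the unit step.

The Z-transform of a^n * u[n] is z/(z-a) for |z| > |a|.
Here a = -5/11, so X(z) = z/(z - (-5/11)) = 11z/(11z + 5)
ROC: |z| > 5/11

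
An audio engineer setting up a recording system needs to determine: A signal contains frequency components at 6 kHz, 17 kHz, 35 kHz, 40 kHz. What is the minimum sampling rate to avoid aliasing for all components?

The highest frequency component is f_max = 40 kHz.
Nyquist rate = 2 * f_max = 2 * 40 kHz = 80 kHz.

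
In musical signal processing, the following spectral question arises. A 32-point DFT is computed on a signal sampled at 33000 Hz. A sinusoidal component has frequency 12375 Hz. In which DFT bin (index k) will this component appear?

DFT frequency resolution = f_s/N = 33000/32 = 4125/4 Hz
Bin index k = f_signal / resolution = 12375 / 4125/4 = 12
The signal frequency 12375 Hz falls in DFT bin k = 12.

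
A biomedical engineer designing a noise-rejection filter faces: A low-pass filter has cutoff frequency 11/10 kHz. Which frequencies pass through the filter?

A low-pass filter passes all frequencies below the cutoff frequency 11/10 kHz and attenuates higher frequencies.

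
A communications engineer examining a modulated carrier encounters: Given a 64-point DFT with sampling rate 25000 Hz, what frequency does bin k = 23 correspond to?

The frequency of DFT bin k is: f_k = k * f_s / N
f_23 = 23 * 25000 / 64 = 71875/8 Hz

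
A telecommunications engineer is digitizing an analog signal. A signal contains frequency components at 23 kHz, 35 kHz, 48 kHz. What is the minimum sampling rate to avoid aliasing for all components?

The highest frequency component is f_max = 48 kHz.
Nyquist rate = 2 * f_max = 2 * 48 kHz = 96 kHz.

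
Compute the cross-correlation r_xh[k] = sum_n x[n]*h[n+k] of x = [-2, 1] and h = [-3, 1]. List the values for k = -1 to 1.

Both sequences indexed from 0 and zero outside their support.
Lags with overlap: k = -1 to 1.
  r_xh[-1] = x[1]*h[0] = -3
  r_xh[0] = x[0]*h[0] + x[1]*h[1] = 7
  r_xh[1] = x[0]*h[1] = -2
r_xh = [-3, 7, -2] (for k = -1, ..., 1)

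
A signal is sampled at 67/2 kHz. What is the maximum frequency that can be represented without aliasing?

The maximum frequency that can be represented without aliasing
is the Nyquist frequency: f_max = f_s / 2 = 67/2 kHz / 2 = 67/4 kHz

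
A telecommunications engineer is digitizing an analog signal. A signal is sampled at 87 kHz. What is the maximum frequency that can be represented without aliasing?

The maximum frequency that can be represented without aliasing
is the Nyquist frequency: f_max = f_s / 2 = 87 kHz / 2 = 87/2 kHz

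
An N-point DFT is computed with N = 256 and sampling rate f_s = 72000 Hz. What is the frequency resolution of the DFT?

DFT frequency resolution = f_s / N
= 72000 / 256 = 1125/4 Hz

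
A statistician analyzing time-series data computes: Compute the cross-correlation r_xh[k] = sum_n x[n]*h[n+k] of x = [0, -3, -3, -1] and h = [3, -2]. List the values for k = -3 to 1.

Both sequences indexed from 0 and zero outside their support.
Lags with overlap: k = -3 to 1.
  r_xh[-3] = x[3]*h[0] = -3
  r_xh[-2] = x[2]*h[0] + x[3]*h[1] = -7
  r_xh[-1] = x[1]*h[0] + x[2]*h[1] = -3
  r_xh[0] = x[0]*h[0] + x[1]*h[1] = 6
  r_xh[1] = x[0]*h[1] = 0
r_xh = [-3, -7, -3, 6, 0] (for k = -3, ..., 1)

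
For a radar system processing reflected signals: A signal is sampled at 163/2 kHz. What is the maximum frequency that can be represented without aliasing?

The maximum frequency that can be represented without aliasing
is the Nyquist frequency: f_max = f_s / 2 = 163/2 kHz / 2 = 163/4 kHz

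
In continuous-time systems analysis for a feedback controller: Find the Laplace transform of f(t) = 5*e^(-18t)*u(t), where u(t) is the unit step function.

Standard Laplace transform pair:
e^(-at)*u(t) <-> 1/(s+a)
With a = 18: L{5*e^(-18t)*u(t)} = 5/(s+18), ROC: Re(s) > -18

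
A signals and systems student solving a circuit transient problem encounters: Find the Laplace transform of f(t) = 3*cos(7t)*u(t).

Standard pair: cos(wt)*u(t) <-> s/(s^2+w^2)
With w = 7: L{3*cos(7t)*u(t)} = 3s/(s^2+49)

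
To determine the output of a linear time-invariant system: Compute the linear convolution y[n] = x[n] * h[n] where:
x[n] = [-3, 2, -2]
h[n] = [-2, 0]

y[n] = sum_k x[k]*h[n-k]. Output length = len(x) + len(h) - 1 = 3 + 2 - 1 = 4.
y[0] = -3*-2 = 6
y[1] = 2*-2 + -3*0 = -4
y[2] = -2*-2 + 2*0 = 4
y[3] = -2*0 = 0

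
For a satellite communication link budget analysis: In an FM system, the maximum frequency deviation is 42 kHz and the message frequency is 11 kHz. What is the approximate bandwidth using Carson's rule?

Carson's rule: BW = 2*(delta_f + f_m)
= 2*(42 + 11) kHz = 106 kHz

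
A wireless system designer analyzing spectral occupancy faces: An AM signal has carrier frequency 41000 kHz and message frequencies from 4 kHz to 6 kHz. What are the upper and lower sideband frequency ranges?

Upper sideband (USB) = fc + [fm_low, fm_high] = 41000 + [4, 6] = [41004, 41006] kHz
Lower sideband (LSB) = fc - [fm_high, fm_low] = 41000 - [6, 4] = [40994, 40996] kHz
Total occupied spectrum: 40994 kHz to 41006 kHz (plus carrier at 41000 kHz)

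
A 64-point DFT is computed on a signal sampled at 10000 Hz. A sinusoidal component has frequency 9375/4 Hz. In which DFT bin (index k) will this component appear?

DFT frequency resolution = f_s/N = 10000/64 = 625/4 Hz
Bin index k = f_signal / resolution = 9375/4 / 625/4 = 15
The signal frequency 9375/4 Hz falls in DFT bin k = 15.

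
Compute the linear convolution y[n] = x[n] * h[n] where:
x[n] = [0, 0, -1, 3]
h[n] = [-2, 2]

y[n] = sum_k x[k]*h[n-k]. Output length = len(x) + len(h) - 1 = 4 + 2 - 1 = 5.
y[0] = 0*-2 = 0
y[1] = 0*-2 + 0*2 = 0
y[2] = -1*-2 + 0*2 = 2
y[3] = 3*-2 + -1*2 = -8
y[4] = 3*2 = 6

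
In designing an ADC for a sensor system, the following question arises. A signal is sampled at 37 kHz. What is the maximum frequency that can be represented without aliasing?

The maximum frequency that can be represented without aliasing
is the Nyquist frequency: f_max = f_s / 2 = 37 kHz / 2 = 37/2 kHz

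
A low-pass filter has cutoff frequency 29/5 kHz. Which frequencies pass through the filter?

A low-pass filter passes all frequencies below the cutoff frequency 29/5 kHz and attenuates higher frequencies.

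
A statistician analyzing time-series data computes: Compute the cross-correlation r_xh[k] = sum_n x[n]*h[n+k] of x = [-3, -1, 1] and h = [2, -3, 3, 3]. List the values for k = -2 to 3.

Both sequences indexed from 0 and zero outside their support.
Lags with overlap: k = -2 to 3.
  r_xh[-2] = x[2]*h[0] = 2
  r_xh[-1] = x[1]*h[0] + x[2]*h[1] = -5
  r_xh[0] = x[0]*h[0] + x[1]*h[1] + x[2]*h[2] = 0
  r_xh[1] = x[0]*h[1] + x[1]*h[2] + x[2]*h[3] = 9
  r_xh[2] = x[0]*h[2] + x[1]*h[3] = -12
  r_xh[3] = x[0]*h[3] = -9
r_xh = [2, -5, 0, 9, -12, -9] (for k = -2, ..., 3)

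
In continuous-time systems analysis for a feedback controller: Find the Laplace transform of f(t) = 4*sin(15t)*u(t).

Standard pair: sin(wt)*u(t) <-> w/(s^2+w^2)
With w = 15: L{4*sin(15t)*u(t)} = 60/(s^2+225)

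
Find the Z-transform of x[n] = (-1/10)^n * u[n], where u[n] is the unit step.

The Z-transform of a^n * u[n] is z/(z-a) for |z| > |a|.
Here a = -1/10, so X(z) = z/(z - (-1/10)) = 10z/(10z + 1)
ROC: |z| > 1/10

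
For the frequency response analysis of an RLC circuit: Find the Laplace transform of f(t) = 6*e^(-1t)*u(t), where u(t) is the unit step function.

Standard Laplace transform pair:
e^(-at)*u(t) <-> 1/(s+a)
With a = 1: L{6*e^(-1t)*u(t)} = 6/(s+1), ROC: Re(s) > -1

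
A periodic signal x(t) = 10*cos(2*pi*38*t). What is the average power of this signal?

Average power of A*cos(wt) is A^2/2.
P = 10^2 / 2 = 100/2 = 50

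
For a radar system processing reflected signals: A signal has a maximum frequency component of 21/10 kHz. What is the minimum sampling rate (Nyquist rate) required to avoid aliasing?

By the Nyquist-Shannon sampling theorem,
the minimum sampling rate (Nyquist rate) must be at least 2 * f_max.
Nyquist rate = 2 * 21/10 kHz = 21/5 kHz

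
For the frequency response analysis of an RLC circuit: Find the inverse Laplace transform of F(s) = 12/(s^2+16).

Standard pair: w/(s^2+w^2) <-> sin(wt)*u(t)
Recognize w^2 = 16, so w = 4; numerator 12 = 3*4.
f(t) = 3*sin(4t)*u(t)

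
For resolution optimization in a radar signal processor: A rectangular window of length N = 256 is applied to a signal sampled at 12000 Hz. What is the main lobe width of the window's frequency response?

For a rectangular window of length N,
the main lobe width in frequency is 2*f_s/N.
= 2*12000/256 = 375/4 Hz
This determines the minimum frequency separation for resolving two sinusoids.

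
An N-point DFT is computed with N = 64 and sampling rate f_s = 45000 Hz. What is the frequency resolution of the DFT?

DFT frequency resolution = f_s / N
= 45000 / 64 = 5625/8 Hz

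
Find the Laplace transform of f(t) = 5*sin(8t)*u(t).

Standard pair: sin(wt)*u(t) <-> w/(s^2+w^2)
With w = 8: L{5*sin(8t)*u(t)} = 40/(s^2+64)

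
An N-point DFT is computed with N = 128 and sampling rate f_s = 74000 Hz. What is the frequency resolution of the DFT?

DFT frequency resolution = f_s / N
= 74000 / 128 = 4625/8 Hz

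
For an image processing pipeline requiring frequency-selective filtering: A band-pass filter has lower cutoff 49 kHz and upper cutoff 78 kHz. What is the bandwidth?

Bandwidth = f_high - f_low
= 78 kHz - 49 kHz = 29 kHz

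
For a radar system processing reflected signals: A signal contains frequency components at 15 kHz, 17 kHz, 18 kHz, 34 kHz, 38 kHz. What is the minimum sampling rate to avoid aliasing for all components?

The highest frequency component is f_max = 38 kHz.
Nyquist rate = 2 * f_max = 2 * 38 kHz = 76 kHz.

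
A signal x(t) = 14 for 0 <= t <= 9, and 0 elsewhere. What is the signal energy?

Energy = integral of |x(t)|^2 dt over the signal duration
= 14^2 * 9 = 196 * 9 = 1764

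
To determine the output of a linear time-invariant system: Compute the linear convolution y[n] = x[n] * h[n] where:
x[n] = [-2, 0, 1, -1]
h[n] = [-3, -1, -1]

y[n] = sum_k x[k]*h[n-k]. Output length = len(x) + len(h) - 1 = 4 + 3 - 1 = 6.
y[0] = -2*-3 = 6
y[1] = 0*-3 + -2*-1 = 2
y[2] = 1*-3 + 0*-1 + -2*-1 = -1
y[3] = -1*-3 + 1*-1 + 0*-1 = 2
y[4] = -1*-1 + 1*-1 = 0
y[5] = -1*-1 = 1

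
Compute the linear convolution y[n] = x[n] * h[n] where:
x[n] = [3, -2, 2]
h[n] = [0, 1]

y[n] = sum_k x[k]*h[n-k]. Output length = len(x) + len(h) - 1 = 3 + 2 - 1 = 4.
y[0] = 3*0 = 0
y[1] = -2*0 + 3*1 = 3
y[2] = 2*0 + -2*1 = -2
y[3] = 2*1 = 2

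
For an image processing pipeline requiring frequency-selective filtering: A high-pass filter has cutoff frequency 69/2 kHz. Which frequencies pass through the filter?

A high-pass filter passes all frequencies above the cutoff frequency 69/2 kHz and attenuates lower frequencies.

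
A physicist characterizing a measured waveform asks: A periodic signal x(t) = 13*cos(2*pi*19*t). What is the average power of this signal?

Average power of A*cos(wt) is A^2/2.
P = 13^2 / 2 = 169/2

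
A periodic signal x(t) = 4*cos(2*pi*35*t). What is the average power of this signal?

Average power of A*cos(wt) is A^2/2.
P = 4^2 / 2 = 16/2 = 8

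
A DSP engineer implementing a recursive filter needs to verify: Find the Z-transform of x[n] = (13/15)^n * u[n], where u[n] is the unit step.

The Z-transform of a^n * u[n] is z/(z-a) for |z| > |a|.
Here a = 13/15, so X(z) = z/(z - (13/15)) = 15z/(15z - 13)
ROC: |z| > 13/15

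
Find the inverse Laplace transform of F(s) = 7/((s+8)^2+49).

Standard pair: w/((s+a)^2+w^2) <-> e^(-at)*sin(wt)*u(t)
With a=8, w=7: f(t) = e^(-8t)*sin(7t)*u(t)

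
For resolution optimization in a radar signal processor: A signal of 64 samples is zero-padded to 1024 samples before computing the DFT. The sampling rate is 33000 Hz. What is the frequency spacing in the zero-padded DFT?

Original DFT: N = 64, resolution = f_s/N = 33000/64 = 4125/8 Hz
Zero-padded DFT: N = 1024, resolution = f_s/N = 33000/1024 = 4125/128 Hz
Zero-padding interpolates the spectrum (finer frequency grid)
but does NOT improve the true spectral resolution (ability to resolve close frequencies).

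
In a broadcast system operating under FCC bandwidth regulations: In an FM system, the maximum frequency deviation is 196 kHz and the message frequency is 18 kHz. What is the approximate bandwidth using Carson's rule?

Carson's rule: BW = 2*(delta_f + f_m)
= 2*(196 + 18) kHz = 428 kHz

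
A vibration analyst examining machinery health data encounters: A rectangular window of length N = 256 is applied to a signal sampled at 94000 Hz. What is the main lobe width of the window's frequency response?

For a rectangular window of length N,
the main lobe width in frequency is 2*f_s/N.
= 2*94000/256 = 5875/8 Hz
This determines the minimum frequency separation for resolving two sinusoids.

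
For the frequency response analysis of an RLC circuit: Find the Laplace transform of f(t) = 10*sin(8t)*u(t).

Standard pair: sin(wt)*u(t) <-> w/(s^2+w^2)
With w = 8: L{10*sin(8t)*u(t)} = 80/(s^2+64)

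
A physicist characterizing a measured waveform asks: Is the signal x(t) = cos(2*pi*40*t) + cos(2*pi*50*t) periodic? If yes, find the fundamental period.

f1 = 40 Hz, f2 = 50 Hz
Period T1 = 1/40, T2 = 1/50
Ratio T1/T2 = 50/40, which is rational.
The signal is periodic with fundamental period T = 1/GCD(40,50) = 1/10 s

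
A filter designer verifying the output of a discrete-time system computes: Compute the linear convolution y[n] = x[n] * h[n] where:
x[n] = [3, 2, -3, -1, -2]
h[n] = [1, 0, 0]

y[n] = sum_k x[k]*h[n-k]. Output length = len(x) + len(h) - 1 = 5 + 3 - 1 = 7.
y[0] = 3*1 = 3
y[1] = 2*1 + 3*0 = 2
y[2] = -3*1 + 2*0 + 3*0 = -3
y[3] = -1*1 + -3*0 + 2*0 = -1
y[4] = -2*1 + -1*0 + -3*0 = -2
y[5] = -2*0 + -1*0 = 0
y[6] = -2*0 = 0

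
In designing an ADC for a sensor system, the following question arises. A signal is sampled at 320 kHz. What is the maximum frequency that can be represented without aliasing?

The maximum frequency that can be represented without aliasing
is the Nyquist frequency: f_max = f_s / 2 = 320 kHz / 2 = 160 kHz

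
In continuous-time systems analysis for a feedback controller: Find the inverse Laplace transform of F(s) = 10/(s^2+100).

Standard pair: w/(s^2+w^2) <-> sin(wt)*u(t)
Recognize w^2 = 100, so w = 10; numerator 10 = 1*10.
f(t) = sin(10t)*u(t)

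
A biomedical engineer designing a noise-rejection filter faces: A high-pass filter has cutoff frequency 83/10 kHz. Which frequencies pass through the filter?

A high-pass filter passes all frequencies above the cutoff frequency 83/10 kHz and attenuates lower frequencies.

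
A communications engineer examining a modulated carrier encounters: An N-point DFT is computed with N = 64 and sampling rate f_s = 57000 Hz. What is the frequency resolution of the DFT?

DFT frequency resolution = f_s / N
= 57000 / 64 = 7125/8 Hz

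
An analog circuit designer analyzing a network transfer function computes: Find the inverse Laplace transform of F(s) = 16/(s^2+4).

Standard pair: w/(s^2+w^2) <-> sin(wt)*u(t)
Recognize w^2 = 4, so w = 2; numerator 16 = 8*2.
f(t) = 8*sin(2t)*u(t)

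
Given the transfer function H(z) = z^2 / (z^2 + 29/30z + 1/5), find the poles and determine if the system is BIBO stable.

Poles are roots of the denominator: z^2 + 29/30z + 1/5 = 0.
Quadratic formula: z = [-(29/30) +/- sqrt((29/30)^2 - 4*(1/5))] / 2
Discriminant = 841/900 - 4/5 = 121/900; sqrt = 11/30.
z = (-29/30 +/- 11/30) / 2 => z = -3/10 or z = -2/3.
|p1| = 2/3, |p2| = 3/10.
For BIBO stability, all poles must lie inside the unit circle (|p| < 1).
System is STABLE since both |p| < 1.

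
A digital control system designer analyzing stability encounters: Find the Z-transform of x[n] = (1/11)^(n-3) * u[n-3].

Time-shifting property: if X(z) = Z{x[n]}, then Z{x[n-d]} = z^(-d) * X(z)
X(z) = z/(z - 1/11) for x[n] = (1/11)^n * u[n]
Z{x[n-3]} = z^(-3) * z/(z - 1/11) = z^(-2)/(z - 1/11)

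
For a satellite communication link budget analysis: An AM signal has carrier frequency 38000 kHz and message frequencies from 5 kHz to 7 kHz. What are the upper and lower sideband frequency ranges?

Upper sideband (USB) = fc + [fm_low, fm_high] = 38000 + [5, 7] = [38005, 38007] kHz
Lower sideband (LSB) = fc - [fm_high, fm_low] = 38000 - [7, 5] = [37993, 37995] kHz
Total occupied spectrum: 37993 kHz to 38007 kHz (plus carrier at 38000 kHz)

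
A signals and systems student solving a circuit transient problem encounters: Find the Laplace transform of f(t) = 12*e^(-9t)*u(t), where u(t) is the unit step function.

Standard Laplace transform pair:
e^(-at)*u(t) <-> 1/(s+a)
With a = 9: L{12*e^(-9t)*u(t)} = 12/(s+9), ROC: Re(s) > -9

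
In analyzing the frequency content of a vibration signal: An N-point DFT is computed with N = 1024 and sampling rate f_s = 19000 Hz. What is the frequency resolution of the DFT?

DFT frequency resolution = f_s / N
= 19000 / 1024 = 2375/128 Hz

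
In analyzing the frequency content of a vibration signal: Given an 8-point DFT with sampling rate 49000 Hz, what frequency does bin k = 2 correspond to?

The frequency of DFT bin k is: f_k = k * f_s / N
f_2 = 2 * 49000 / 8 = 12250 Hz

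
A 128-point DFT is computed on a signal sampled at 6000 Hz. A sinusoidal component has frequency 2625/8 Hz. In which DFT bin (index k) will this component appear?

DFT frequency resolution = f_s/N = 6000/128 = 375/8 Hz
Bin index k = f_signal / resolution = 2625/8 / 375/8 = 7
The signal frequency 2625/8 Hz falls in DFT bin k = 7.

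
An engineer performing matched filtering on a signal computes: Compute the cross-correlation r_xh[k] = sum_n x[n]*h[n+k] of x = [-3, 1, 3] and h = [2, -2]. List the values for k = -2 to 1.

Both sequences indexed from 0 and zero outside their support.
Lags with overlap: k = -2 to 1.
  r_xh[-2] = x[2]*h[0] = 6
  r_xh[-1] = x[1]*h[0] + x[2]*h[1] = -4
  r_xh[0] = x[0]*h[0] + x[1]*h[1] = -8
  r_xh[1] = x[0]*h[1] = 6
r_xh = [6, -4, -8, 6] (for k = -2, ..., 1)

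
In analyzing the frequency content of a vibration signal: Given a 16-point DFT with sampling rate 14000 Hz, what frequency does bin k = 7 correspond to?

The frequency of DFT bin k is: f_k = k * f_s / N
f_7 = 7 * 14000 / 16 = 6125 Hz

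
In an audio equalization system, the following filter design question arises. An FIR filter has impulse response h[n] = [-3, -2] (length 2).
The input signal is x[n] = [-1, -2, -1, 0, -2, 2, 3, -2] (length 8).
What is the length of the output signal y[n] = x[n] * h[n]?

For linear convolution, the output length is:
len(y) = len(x) + len(h) - 1 = 8 + 2 - 1 = 9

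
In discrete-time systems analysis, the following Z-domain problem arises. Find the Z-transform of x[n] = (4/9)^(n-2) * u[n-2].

Time-shifting property: if X(z) = Z{x[n]}, then Z{x[n-d]} = z^(-d) * X(z)
X(z) = z/(z - 4/9) for x[n] = (4/9)^n * u[n]
Z{x[n-2]} = z^(-2) * z/(z - 4/9) = z^(-1)/(z - 4/9)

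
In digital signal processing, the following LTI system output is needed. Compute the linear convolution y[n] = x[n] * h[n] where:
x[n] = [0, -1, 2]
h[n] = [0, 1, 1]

y[n] = sum_k x[k]*h[n-k]. Output length = len(x) + len(h) - 1 = 3 + 3 - 1 = 5.
y[0] = 0*0 = 0
y[1] = -1*0 + 0*1 = 0
y[2] = 2*0 + -1*1 + 0*1 = -1
y[3] = 2*1 + -1*1 = 1
y[4] = 2*1 = 2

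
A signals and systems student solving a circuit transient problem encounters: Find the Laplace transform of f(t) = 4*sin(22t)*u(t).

Standard pair: sin(wt)*u(t) <-> w/(s^2+w^2)
With w = 22: L{4*sin(22t)*u(t)} = 88/(s^2+484)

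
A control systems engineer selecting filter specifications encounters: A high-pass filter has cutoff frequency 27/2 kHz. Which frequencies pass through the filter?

A high-pass filter passes all frequencies above the cutoff frequency 27/2 kHz and attenuates lower frequencies.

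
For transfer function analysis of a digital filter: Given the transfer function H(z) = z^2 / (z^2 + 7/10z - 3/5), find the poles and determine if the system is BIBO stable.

Poles are roots of the denominator: z^2 + 7/10z - 3/5 = 0.
Quadratic formula: z = [-(7/10) +/- sqrt((7/10)^2 - 4*(-3/5))] / 2
Discriminant = 49/100 + 12/5 = 289/100; sqrt = 17/10.
z = (-7/10 +/- 17/10) / 2 => z = 1/2 or z = -6/5.
|p1| = 6/5, |p2| = 1/2.
For BIBO stability, all poles must lie inside the unit circle (|p| < 1).
System is UNSTABLE since at least one |p| >= 1.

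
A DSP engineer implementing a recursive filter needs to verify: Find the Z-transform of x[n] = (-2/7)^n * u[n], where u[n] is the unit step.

The Z-transform of a^n * u[n] is z/(z-a) for |z| > |a|.
Here a = -2/7, so X(z) = z/(z - (-2/7)) = 7z/(7z + 2)
ROC: |z| > 2/7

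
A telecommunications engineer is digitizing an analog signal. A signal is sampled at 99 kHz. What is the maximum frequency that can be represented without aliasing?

The maximum frequency that can be represented without aliasing
is the Nyquist frequency: f_max = f_s / 2 = 99 kHz / 2 = 99/2 kHz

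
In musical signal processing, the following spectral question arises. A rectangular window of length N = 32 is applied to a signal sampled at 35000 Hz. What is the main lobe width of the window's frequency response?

For a rectangular window of length N,
the main lobe width in frequency is 2*f_s/N.
= 2*35000/32 = 4375/2 Hz
This determines the minimum frequency separation for resolving two sinusoids.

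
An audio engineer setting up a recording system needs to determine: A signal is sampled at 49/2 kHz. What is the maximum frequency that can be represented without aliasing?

The maximum frequency that can be represented without aliasing
is the Nyquist frequency: f_max = f_s / 2 = 49/2 kHz / 2 = 49/4 kHz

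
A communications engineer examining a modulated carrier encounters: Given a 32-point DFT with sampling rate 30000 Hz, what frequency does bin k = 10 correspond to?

The frequency of DFT bin k is: f_k = k * f_s / N
f_10 = 10 * 30000 / 32 = 9375 Hz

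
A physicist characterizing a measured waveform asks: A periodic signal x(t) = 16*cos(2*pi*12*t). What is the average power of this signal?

Average power of A*cos(wt) is A^2/2.
P = 16^2 / 2 = 256/2 = 128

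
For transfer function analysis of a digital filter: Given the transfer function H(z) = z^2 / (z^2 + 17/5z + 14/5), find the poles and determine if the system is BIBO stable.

Poles are roots of the denominator: z^2 + 17/5z + 14/5 = 0.
Quadratic formula: z = [-(17/5) +/- sqrt((17/5)^2 - 4*(14/5))] / 2
Discriminant = 289/25 - 56/5 = 9/25; sqrt = 3/5.
z = (-17/5 +/- 3/5) / 2 => z = -7/5 or z = -2.
|p1| = 7/5, |p2| = 2.
For BIBO stability, all poles must lie inside the unit circle (|p| < 1).
System is UNSTABLE since at least one |p| >= 1.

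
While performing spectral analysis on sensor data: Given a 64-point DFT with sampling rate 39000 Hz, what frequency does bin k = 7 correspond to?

The frequency of DFT bin k is: f_k = k * f_s / N
f_7 = 7 * 39000 / 64 = 34125/8 Hz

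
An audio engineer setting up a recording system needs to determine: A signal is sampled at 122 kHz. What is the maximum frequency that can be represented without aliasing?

The maximum frequency that can be represented without aliasing
is the Nyquist frequency: f_max = f_s / 2 = 122 kHz / 2 = 61 kHz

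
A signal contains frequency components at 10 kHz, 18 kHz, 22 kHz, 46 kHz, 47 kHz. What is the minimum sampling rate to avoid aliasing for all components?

The highest frequency component is f_max = 47 kHz.
Nyquist rate = 2 * f_max = 2 * 47 kHz = 94 kHz.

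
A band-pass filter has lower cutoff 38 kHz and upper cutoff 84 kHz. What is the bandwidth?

Bandwidth = f_high - f_low
= 84 kHz - 38 kHz = 46 kHz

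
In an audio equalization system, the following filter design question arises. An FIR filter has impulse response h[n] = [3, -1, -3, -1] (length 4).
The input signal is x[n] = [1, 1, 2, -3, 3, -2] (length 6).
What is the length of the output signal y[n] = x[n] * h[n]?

For linear convolution, the output length is:
len(y) = len(x) + len(h) - 1 = 6 + 4 - 1 = 9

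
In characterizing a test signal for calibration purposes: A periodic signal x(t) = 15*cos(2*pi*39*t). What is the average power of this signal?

Average power of A*cos(wt) is A^2/2.
P = 15^2 / 2 = 225/2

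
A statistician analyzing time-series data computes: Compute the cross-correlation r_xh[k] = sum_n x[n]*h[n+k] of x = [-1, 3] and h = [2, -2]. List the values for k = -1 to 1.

Both sequences indexed from 0 and zero outside their support.
Lags with overlap: k = -1 to 1.
  r_xh[-1] = x[1]*h[0] = 6
  r_xh[0] = x[0]*h[0] + x[1]*h[1] = -8
  r_xh[1] = x[0]*h[1] = 2
r_xh = [6, -8, 2] (for k = -1, ..., 1)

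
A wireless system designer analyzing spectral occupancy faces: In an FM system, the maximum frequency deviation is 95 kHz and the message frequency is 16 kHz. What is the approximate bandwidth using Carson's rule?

Carson's rule: BW = 2*(delta_f + f_m)
= 2*(95 + 16) kHz = 222 kHz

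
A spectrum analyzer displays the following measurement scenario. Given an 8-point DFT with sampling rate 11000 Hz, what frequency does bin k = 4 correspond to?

The frequency of DFT bin k is: f_k = k * f_s / N
f_4 = 4 * 11000 / 8 = 5500 Hz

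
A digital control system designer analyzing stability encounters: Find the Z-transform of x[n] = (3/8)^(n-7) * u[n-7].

Time-shifting property: if X(z) = Z{x[n]}, then Z{x[n-d]} = z^(-d) * X(z)
X(z) = z/(z - 3/8) for x[n] = (3/8)^n * u[n]
Z{x[n-7]} = z^(-7) * z/(z - 3/8) = z^(-6)/(z - 3/8)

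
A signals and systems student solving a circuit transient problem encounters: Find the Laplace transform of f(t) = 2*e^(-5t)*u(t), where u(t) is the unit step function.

Standard Laplace transform pair:
e^(-at)*u(t) <-> 1/(s+a)
With a = 5: L{2*e^(-5t)*u(t)} = 2/(s+5), ROC: Re(s) > -5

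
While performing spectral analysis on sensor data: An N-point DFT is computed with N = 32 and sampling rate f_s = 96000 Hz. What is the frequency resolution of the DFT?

DFT frequency resolution = f_s / N
= 96000 / 32 = 3000 Hz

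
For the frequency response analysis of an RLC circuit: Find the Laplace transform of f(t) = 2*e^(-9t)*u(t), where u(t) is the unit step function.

Standard Laplace transform pair:
e^(-at)*u(t) <-> 1/(s+a)
With a = 9: L{2*e^(-9t)*u(t)} = 2/(s+9), ROC: Re(s) > -9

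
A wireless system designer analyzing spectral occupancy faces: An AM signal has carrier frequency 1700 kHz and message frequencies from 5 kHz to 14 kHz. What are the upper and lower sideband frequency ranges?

Upper sideband (USB) = fc + [fm_low, fm_high] = 1700 + [5, 14] = [1705, 1714] kHz
Lower sideband (LSB) = fc - [fm_high, fm_low] = 1700 - [14, 5] = [1686, 1695] kHz
Total occupied spectrum: 1686 kHz to 1714 kHz (plus carrier at 1700 kHz)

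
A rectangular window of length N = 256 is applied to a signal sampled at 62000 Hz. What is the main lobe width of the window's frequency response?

For a rectangular window of length N,
the main lobe width in frequency is 2*f_s/N.
= 2*62000/256 = 3875/8 Hz
This determines the minimum frequency separation for resolving two sinusoids.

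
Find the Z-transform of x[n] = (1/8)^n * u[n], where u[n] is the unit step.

The Z-transform of a^n * u[n] is z/(z-a) for |z| > |a|.
Here a = 1/8, so X(z) = z/(z - (1/8)) = 8z/(8z - 1)
ROC: |z| > 1/8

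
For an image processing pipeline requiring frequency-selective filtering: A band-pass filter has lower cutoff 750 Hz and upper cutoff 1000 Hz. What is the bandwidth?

Bandwidth = f_high - f_low
= 1000 Hz - 750 Hz = 250 Hz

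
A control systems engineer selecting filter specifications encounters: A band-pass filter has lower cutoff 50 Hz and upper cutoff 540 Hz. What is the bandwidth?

Bandwidth = f_high - f_low
= 540 Hz - 50 Hz = 490 Hz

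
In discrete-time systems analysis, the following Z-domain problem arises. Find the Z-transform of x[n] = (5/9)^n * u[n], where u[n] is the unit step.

The Z-transform of a^n * u[n] is z/(z-a) for |z| > |a|.
Here a = 5/9, so X(z) = z/(z - (5/9)) = 9z/(9z - 5)
ROC: |z| > 5/9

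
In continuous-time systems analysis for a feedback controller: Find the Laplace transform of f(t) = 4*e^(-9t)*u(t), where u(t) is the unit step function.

Standard Laplace transform pair:
e^(-at)*u(t) <-> 1/(s+a)
With a = 9: L{4*e^(-9t)*u(t)} = 4/(s+9), ROC: Re(s) > -9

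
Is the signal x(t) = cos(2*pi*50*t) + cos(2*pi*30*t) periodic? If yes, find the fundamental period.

f1 = 50 Hz, f2 = 30 Hz
Period T1 = 1/50, T2 = 1/30
Ratio T1/T2 = 30/50, which is rational.
The signal is periodic with fundamental period T = 1/GCD(50,30) = 1/10 s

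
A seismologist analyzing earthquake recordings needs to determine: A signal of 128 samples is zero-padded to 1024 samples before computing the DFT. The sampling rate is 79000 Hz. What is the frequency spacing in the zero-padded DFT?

Original DFT: N = 128, resolution = f_s/N = 79000/128 = 9875/16 Hz
Zero-padded DFT: N = 1024, resolution = f_s/N = 79000/1024 = 9875/128 Hz
Zero-padding interpolates the spectrum (finer frequency grid)
but does NOT improve the true spectral resolution (ability to resolve close frequencies).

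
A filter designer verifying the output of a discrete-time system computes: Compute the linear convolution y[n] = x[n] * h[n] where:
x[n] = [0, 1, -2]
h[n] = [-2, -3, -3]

y[n] = sum_k x[k]*h[n-k]. Output length = len(x) + len(h) - 1 = 3 + 3 - 1 = 5.
y[0] = 0*-2 = 0
y[1] = 1*-2 + 0*-3 = -2
y[2] = -2*-2 + 1*-3 + 0*-3 = 1
y[3] = -2*-3 + 1*-3 = 3
y[4] = -2*-3 = 6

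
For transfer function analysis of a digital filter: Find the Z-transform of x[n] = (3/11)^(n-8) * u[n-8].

Time-shifting property: if X(z) = Z{x[n]}, then Z{x[n-d]} = z^(-d) * X(z)
X(z) = z/(z - 3/11) for x[n] = (3/11)^n * u[n]
Z{x[n-8]} = z^(-8) * z/(z - 3/11) = z^(-7)/(z - 3/11)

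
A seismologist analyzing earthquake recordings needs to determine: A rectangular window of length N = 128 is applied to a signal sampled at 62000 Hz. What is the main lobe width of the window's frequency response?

For a rectangular window of length N,
the main lobe width in frequency is 2*f_s/N.
= 2*62000/128 = 3875/4 Hz
This determines the minimum frequency separation for resolving two sinusoids.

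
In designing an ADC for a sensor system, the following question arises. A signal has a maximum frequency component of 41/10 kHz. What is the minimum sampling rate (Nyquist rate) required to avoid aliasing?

By the Nyquist-Shannon sampling theorem,
the minimum sampling rate (Nyquist rate) must be at least 2 * f_max.
Nyquist rate = 2 * 41/10 kHz = 41/5 kHz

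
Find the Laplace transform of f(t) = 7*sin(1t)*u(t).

Standard pair: sin(wt)*u(t) <-> w/(s^2+w^2)
With w = 1: L{7*sin(1t)*u(t)} = 7/(s^2+1)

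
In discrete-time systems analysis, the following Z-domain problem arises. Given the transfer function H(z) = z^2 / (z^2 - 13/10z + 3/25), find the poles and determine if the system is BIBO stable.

Poles are roots of the denominator: z^2 - 13/10z + 3/25 = 0.
Quadratic formula: z = [-(-13/10) +/- sqrt((-13/10)^2 - 4*(3/25))] / 2
Discriminant = 169/100 - 12/25 = 121/100; sqrt = 11/10.
z = (13/10 +/- 11/10) / 2 => z = 6/5 or z = 1/10.
|p1| = 6/5, |p2| = 1/10.
For BIBO stability, all poles must lie inside the unit circle (|p| < 1).
System is UNSTABLE since at least one |p| >= 1.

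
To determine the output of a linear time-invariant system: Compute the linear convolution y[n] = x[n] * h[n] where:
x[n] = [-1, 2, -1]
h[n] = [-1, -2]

y[n] = sum_k x[k]*h[n-k]. Output length = len(x) + len(h) - 1 = 3 + 2 - 1 = 4.
y[0] = -1*-1 = 1
y[1] = 2*-1 + -1*-2 = 0
y[2] = -1*-1 + 2*-2 = -3
y[3] = -1*-2 = 2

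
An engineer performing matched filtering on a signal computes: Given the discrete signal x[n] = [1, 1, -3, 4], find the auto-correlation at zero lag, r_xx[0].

The auto-correlation at zero lag r_xx[0] equals the signal energy.
r_xx[0] = sum of x[n]^2 = 1^2 + 1^2 + (-3)^2 + 4^2
= 1 + 1 + 9 + 16 = 27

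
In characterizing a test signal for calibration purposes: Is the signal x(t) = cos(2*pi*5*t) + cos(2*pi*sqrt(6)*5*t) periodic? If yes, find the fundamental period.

f1 = 5 Hz, f2 = 5*sqrt(6) Hz
Ratio f2/f1 = sqrt(6), which is irrational.
Since the frequency ratio is irrational, no common period exists.
The signal is not periodic.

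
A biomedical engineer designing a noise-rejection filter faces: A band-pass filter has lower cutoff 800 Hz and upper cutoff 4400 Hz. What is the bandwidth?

Bandwidth = f_high - f_low
= 4400 Hz - 800 Hz = 3600 Hz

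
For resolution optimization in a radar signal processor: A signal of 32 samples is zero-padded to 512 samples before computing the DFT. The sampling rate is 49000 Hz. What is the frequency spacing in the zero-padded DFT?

Original DFT: N = 32, resolution = f_s/N = 49000/32 = 6125/4 Hz
Zero-padded DFT: N = 512, resolution = f_s/N = 49000/512 = 6125/64 Hz
Zero-padding interpolates the spectrum (finer frequency grid)
but does NOT improve the true spectral resolution (ability to resolve close frequencies).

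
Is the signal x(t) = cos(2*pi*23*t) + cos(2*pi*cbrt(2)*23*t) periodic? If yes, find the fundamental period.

f1 = 23 Hz, f2 = 23*cbrt(2) Hz
Ratio f2/f1 = cbrt(2), which is irrational.
Since the frequency ratio is irrational, no common period exists.
The signal is not periodic.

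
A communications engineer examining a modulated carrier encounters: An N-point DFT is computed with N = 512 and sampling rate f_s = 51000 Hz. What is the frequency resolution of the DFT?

DFT frequency resolution = f_s / N
= 51000 / 512 = 6375/64 Hz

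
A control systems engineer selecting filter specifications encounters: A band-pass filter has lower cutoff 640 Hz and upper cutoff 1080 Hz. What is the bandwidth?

Bandwidth = f_high - f_low
= 1080 Hz - 640 Hz = 440 Hz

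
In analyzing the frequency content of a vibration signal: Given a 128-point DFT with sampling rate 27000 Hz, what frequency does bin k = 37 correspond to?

The frequency of DFT bin k is: f_k = k * f_s / N
f_37 = 37 * 27000 / 128 = 124875/16 Hz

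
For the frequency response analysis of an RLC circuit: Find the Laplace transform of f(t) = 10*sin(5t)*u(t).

Standard pair: sin(wt)*u(t) <-> w/(s^2+w^2)
With w = 5: L{10*sin(5t)*u(t)} = 50/(s^2+25)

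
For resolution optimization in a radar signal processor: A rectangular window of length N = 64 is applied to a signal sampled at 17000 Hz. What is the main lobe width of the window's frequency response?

For a rectangular window of length N,
the main lobe width in frequency is 2*f_s/N.
= 2*17000/64 = 2125/4 Hz
This determines the minimum frequency separation for resolving two sinusoids.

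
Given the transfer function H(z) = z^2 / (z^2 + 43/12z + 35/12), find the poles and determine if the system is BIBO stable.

Poles are roots of the denominator: z^2 + 43/12z + 35/12 = 0.
Quadratic formula: z = [-(43/12) +/- sqrt((43/12)^2 - 4*(35/12))] / 2
Discriminant = 1849/144 - 35/3 = 169/144; sqrt = 13/12.
z = (-43/12 +/- 13/12) / 2 => z = -5/4 or z = -7/3.
|p1| = 7/3, |p2| = 5/4.
For BIBO stability, all poles must lie inside the unit circle (|p| < 1).
System is UNSTABLE since at least one |p| >= 1.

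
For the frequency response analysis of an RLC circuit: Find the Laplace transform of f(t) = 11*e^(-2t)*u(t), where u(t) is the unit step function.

Standard Laplace transform pair:
e^(-at)*u(t) <-> 1/(s+a)
With a = 2: L{11*e^(-2t)*u(t)} = 11/(s+2), ROC: Re(s) > -2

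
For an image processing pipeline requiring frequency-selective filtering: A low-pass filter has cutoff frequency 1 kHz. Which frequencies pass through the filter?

A low-pass filter passes all frequencies below the cutoff frequency 1 kHz and attenuates higher frequencies.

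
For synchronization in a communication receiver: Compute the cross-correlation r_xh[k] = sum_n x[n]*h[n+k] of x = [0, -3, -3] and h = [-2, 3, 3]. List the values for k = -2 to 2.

Both sequences indexed from 0 and zero outside their support.
Lags with overlap: k = -2 to 2.
  r_xh[-2] = x[2]*h[0] = 6
  r_xh[-1] = x[1]*h[0] + x[2]*h[1] = -3
  r_xh[0] = x[0]*h[0] + x[1]*h[1] + x[2]*h[2] = -18
  r_xh[1] = x[0]*h[1] + x[1]*h[2] = -9
  r_xh[2] = x[0]*h[2] = 0
r_xh = [6, -3, -18, -9, 0] (for k = -2, ..., 2)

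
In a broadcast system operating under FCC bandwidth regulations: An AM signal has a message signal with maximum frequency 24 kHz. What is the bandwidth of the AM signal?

In AM (double-sideband), the bandwidth is twice the message frequency.
BW = 2 * f_m = 2 * 24 kHz = 48 kHz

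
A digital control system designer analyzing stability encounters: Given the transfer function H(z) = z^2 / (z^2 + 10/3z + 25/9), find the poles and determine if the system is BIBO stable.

Poles are roots of the denominator: z^2 + 10/3z + 25/9 = 0.
Quadratic formula: z = [-(10/3) +/- sqrt((10/3)^2 - 4*(25/9))] / 2
Discriminant = 100/9 - 100/9 = 0; sqrt = 0.
z = (-10/3 +/- 0) / 2 = -5/3 (repeated root).
|p1| = 5/3, |p2| = 5/3.
For BIBO stability, all poles must lie inside the unit circle (|p| < 1).
System is UNSTABLE since at least one |p| >= 1.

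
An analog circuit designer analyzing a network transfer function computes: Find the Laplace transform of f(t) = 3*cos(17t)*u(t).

Standard pair: cos(wt)*u(t) <-> s/(s^2+w^2)
With w = 17: L{3*cos(17t)*u(t)} = 3s/(s^2+289)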